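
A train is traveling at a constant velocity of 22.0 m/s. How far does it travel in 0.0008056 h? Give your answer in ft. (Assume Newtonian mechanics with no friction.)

t = 0.0008056 h × 3600.0 = 2.90016 s
d = v × t = 22.0 × 2.90016 = 63.8035 m
d = 63.8035 m / 0.3048 = 209.3 ft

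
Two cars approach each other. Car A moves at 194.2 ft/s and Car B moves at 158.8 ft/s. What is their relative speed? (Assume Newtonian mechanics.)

v_rel = v_A + v_B = 194.2 + 158.8 = 353.0 ft/s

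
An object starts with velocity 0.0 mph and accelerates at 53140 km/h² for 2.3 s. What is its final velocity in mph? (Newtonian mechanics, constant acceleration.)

v₀ = 0.0 mph × 0.44704 = 0.0 m/s
a = 53140 km/h² × 7.716049382716049e-05 = 4.10031 m/s²
v = v₀ + a × t = 0.0 + 4.10031 × 2.3 = 9.43071 m/s
v = 9.43071 m/s / 0.44704 = 21.1 mph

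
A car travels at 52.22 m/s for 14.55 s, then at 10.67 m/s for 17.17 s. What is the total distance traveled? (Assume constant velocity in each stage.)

d₁ = v₁t₁ = 52.22 × 14.55 = 759.801 m
d₂ = v₂t₂ = 10.67 × 17.17 = 183.2039 m
d_total = 759.801 + 183.2039 = 943.0 m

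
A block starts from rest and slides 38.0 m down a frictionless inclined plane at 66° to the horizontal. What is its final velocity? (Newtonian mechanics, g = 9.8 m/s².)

a = g sin(θ) = 9.8 × sin(66°) = 8.9527 m/s²
v = √(2ad) = √(2 × 8.9527 × 38.0) = 26.08 m/s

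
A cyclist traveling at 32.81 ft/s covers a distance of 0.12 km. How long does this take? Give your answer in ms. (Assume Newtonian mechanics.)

d = 0.12 km × 1000.0 = 120.0 m
v = 32.81 ft/s × 0.3048 = 10.0005 m/s
t = d / v = 120.0 / 10.0005 = 11.9994 s
t = 11.9994 s / 0.001 = 12000 ms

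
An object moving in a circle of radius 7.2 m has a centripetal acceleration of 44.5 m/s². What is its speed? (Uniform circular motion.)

v = √(a_c × r) = √(44.5 × 7.2) = 17.9 m/s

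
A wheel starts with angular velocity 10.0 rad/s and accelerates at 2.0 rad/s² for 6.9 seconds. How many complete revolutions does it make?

θ = ω₀t + ½αt² = 10.0×6.9 + ½×2.0×6.9² = 116.61 rad
Total revolutions = θ/(2π) = 116.61/(2π) = 18.56
Complete revolutions = ⌊18.56⌋ = 18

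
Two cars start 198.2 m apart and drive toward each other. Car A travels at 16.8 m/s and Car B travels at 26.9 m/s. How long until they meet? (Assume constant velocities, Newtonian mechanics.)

Combined speed: v_combined = 16.8 + 26.9 = 43.7 m/s
Time to meet: t = d/v_combined = 198.2/43.7 = 4.54 s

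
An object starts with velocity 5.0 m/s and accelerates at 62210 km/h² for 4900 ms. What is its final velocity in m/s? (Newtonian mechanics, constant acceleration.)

a = 62210 km/h² × 7.716049382716049e-05 = 4.80015 m/s²
t = 4900 ms × 0.001 = 4.9 s
v = v₀ + a × t = 5.0 + 4.80015 × 4.9 = 28.52 m/s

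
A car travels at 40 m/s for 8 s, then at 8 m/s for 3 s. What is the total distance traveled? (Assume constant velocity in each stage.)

d₁ = v₁t₁ = 40 × 8 = 320 m
d₂ = v₂t₂ = 8 × 3 = 24 m
d_total = 320 + 24 = 344 m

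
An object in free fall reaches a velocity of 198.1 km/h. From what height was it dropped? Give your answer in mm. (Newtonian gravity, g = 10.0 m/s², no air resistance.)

v = 198.1 km/h × 0.2777777777777778 = 55.0278 m/s
h = v² / (2g) = 55.0278² / (2 × 10.0) = 151.403 m
h = 151.403 m / 0.001 = 151400 mm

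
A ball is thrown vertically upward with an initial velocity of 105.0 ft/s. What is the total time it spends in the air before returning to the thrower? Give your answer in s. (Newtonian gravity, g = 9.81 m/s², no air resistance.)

v₀ = 105.0 ft/s × 0.3048 = 32.004 m/s
t_total = 2 × v₀ / g = 2 × 32.004 / 9.81 = 6.525 s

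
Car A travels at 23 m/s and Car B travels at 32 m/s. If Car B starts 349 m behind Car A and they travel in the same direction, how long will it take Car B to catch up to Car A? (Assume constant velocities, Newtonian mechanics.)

Relative speed: v_rel = 32 - 23 = 9 m/s
Time to catch: t = d₀/v_rel = 349/9 = 38.78 s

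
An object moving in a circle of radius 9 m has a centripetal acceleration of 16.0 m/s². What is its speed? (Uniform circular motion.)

v = √(a_c × r) = √(16.0 × 9) = 12.0 m/s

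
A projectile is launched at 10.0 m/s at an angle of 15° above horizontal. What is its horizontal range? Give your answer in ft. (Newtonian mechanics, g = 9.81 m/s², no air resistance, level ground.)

R = v₀² × sin(2θ) / g = 10.0² × sin(2 × 15°) / 9.81 = 100.0 × 0.5 / 9.81 = 5.09684 m
R = 5.09684 m / 0.3048 = 16.72 ft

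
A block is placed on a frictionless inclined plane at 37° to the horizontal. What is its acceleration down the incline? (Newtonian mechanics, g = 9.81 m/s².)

a = g sin(θ) = 9.81 × sin(37°) = 9.81 × 0.6018 = 5.9 m/s²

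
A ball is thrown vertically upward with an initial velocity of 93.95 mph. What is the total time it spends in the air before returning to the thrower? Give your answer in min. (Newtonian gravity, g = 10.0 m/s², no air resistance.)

v₀ = 93.95 mph × 0.44704 = 41.9994 m/s
t_total = 2 × v₀ / g = 2 × 41.9994 / 10.0 = 8.39988 s
t_total = 8.39988 s / 60.0 = 0.14 min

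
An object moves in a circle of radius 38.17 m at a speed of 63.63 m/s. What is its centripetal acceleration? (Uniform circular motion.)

a_c = v²/r = 63.63²/38.17 = 4048.7769/38.17 = 106.07 m/s²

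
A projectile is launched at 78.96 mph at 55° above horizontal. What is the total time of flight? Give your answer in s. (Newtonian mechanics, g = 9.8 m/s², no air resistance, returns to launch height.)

v₀ = 78.96 mph × 0.44704 = 35.2983 m/s
T = 2 × v₀ × sin(θ) / g = 2 × 35.2983 × sin(55°) / 9.8 = 2 × 35.2983 × 0.819152 / 9.8 = 5.901 s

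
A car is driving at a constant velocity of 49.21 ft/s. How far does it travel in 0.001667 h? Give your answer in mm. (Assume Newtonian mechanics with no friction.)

v = 49.21 ft/s × 0.3048 = 14.9992 m/s
t = 0.001667 h × 3600.0 = 6.0012 s
d = v × t = 14.9992 × 6.0012 = 90.0132 m
d = 90.0132 m / 0.001 = 90010 mm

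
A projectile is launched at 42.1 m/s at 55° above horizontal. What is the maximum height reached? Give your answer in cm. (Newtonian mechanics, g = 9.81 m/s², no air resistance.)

H = v₀² × sin²(θ) / (2g) = 42.1² × sin(55°)² / (2 × 9.81) = 1772.41 × 0.67101 / 19.62 = 60.617 m
H = 60.617 m / 0.01 = 6062 cm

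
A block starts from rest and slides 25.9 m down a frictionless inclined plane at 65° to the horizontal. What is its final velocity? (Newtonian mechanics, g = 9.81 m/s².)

a = g sin(θ) = 9.81 × sin(65°) = 8.8909 m/s²
v = √(2ad) = √(2 × 8.8909 × 25.9) = 21.46 m/s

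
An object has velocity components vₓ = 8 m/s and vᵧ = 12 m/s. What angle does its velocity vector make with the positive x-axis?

θ = arctan(vᵧ/vₓ) = arctan(12/8) = 56.31°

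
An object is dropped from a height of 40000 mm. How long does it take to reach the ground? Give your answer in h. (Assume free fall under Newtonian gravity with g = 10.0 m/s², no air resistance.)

h = 40000 mm × 0.001 = 40.0 m
t = √(2h/g) = √(2 × 40.0 / 10.0) = 2.82843 s
t = 2.82843 s / 3600.0 = 0.0007857 h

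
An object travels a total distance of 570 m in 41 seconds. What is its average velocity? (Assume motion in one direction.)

v_avg = Δd / Δt = 570 / 41 = 13.9 m/s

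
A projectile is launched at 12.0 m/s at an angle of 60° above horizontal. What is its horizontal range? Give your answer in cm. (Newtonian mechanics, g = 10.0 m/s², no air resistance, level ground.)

R = v₀² × sin(2θ) / g = 12.0² × sin(2 × 60°) / 10.0 = 144.0 × 0.866025 / 10.0 = 12.4708 m
R = 12.4708 m / 0.01 = 1247 cm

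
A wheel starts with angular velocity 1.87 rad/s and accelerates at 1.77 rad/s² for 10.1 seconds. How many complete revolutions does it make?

θ = ω₀t + ½αt² = 1.87×10.1 + ½×1.77×10.1² = 109.16585 rad
Total revolutions = θ/(2π) = 109.16585/(2π) = 17.37
Complete revolutions = ⌊17.37⌋ = 17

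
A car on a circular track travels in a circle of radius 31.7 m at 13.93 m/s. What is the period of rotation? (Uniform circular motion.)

T = 2πr/v = 2π×31.7/13.93 = 14.3 s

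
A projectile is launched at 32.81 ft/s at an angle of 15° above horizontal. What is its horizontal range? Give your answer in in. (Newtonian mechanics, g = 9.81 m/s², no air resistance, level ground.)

v₀ = 32.81 ft/s × 0.3048 = 10.0005 m/s
R = v₀² × sin(2θ) / g = 10.0005² × sin(2 × 15°) / 9.81 = 100.01 × 0.5 / 9.81 = 5.09735 m
R = 5.09735 m / 0.0254 = 200.7 in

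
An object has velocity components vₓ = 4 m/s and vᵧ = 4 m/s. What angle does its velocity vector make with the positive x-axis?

θ = arctan(vᵧ/vₓ) = arctan(4/4) = 45.0°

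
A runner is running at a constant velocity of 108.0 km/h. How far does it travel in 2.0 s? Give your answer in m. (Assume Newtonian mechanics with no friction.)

v = 108.0 km/h × 0.2777777777777778 = 30.0 m/s
d = v × t = 30.0 × 2.0 = 60.0 m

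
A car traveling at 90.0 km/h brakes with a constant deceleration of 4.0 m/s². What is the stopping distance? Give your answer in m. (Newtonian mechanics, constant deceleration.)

v₀ = 90.0 km/h × 0.2777777777777778 = 25.0 m/s
d = v₀² / (2a) = 25.0² / (2 × 4.0) = 625.0 / 8.0 = 78.12 m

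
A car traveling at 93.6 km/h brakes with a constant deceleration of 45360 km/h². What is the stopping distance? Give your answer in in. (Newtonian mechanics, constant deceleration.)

v₀ = 93.6 km/h × 0.2777777777777778 = 26.0 m/s
a = 45360 km/h² × 7.716049382716049e-05 = 3.5 m/s²
d = v₀² / (2a) = 26.0² / (2 × 3.5) = 676.0 / 7.0 = 96.5714 m
d = 96.5714 m / 0.0254 = 3802 in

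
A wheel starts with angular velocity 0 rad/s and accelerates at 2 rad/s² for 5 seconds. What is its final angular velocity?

ω = ω₀ + αt = 0 + 2 × 5 = 10 rad/s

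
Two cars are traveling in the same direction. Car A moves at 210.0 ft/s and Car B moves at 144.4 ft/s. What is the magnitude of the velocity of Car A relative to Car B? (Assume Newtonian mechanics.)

v_rel = |v_A - v_B| = |210.0 - 144.4| = 65.6 ft/s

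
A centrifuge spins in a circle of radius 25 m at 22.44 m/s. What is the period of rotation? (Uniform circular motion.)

T = 2πr/v = 2π×25/22.44 = 7.0 s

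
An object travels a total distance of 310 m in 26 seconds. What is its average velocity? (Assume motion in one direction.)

v_avg = Δd / Δt = 310 / 26 = 11.92 m/s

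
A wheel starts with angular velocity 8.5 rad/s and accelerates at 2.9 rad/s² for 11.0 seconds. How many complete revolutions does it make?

θ = ω₀t + ½αt² = 8.5×11.0 + ½×2.9×11.0² = 268.95 rad
Total revolutions = θ/(2π) = 268.95/(2π) = 42.8
Complete revolutions = ⌊42.8⌋ = 42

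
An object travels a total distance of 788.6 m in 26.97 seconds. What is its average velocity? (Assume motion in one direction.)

v_avg = Δd / Δt = 788.6 / 26.97 = 29.24 m/s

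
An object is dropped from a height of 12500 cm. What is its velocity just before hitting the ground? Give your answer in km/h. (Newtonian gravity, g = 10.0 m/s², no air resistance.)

h = 12500 cm × 0.01 = 125.0 m
v = √(2gh) = √(2 × 10.0 × 125.0) = 50.0 m/s
v = 50.0 m/s / 0.2777777777777778 = 180.0 km/h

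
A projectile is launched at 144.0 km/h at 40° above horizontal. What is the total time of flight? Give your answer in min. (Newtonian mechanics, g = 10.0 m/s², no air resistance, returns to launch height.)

v₀ = 144.0 km/h × 0.2777777777777778 = 40.0 m/s
T = 2 × v₀ × sin(θ) / g = 2 × 40.0 × sin(40°) / 10.0 = 2 × 40.0 × 0.6427876 / 10.0 = 5.142301 s
T = 5.142301 s / 60.0 = 0.08571 min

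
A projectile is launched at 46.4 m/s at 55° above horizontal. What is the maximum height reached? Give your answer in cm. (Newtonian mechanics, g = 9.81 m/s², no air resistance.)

H = v₀² × sin²(θ) / (2g) = 46.4² × sin(55°)² / (2 × 9.81) = 2152.96 × 0.67101 / 19.62 = 73.6319 m
H = 73.6319 m / 0.01 = 7363 cm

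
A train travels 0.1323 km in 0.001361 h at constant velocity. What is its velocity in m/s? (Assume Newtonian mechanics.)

d = 0.1323 km × 1000.0 = 132.3 m
t = 0.001361 h × 3600.0 = 4.8996 s
v = d / t = 132.3 / 4.8996 = 27.0 m/s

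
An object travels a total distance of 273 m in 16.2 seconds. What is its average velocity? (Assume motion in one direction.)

v_avg = Δd / Δt = 273 / 16.2 = 16.85 m/s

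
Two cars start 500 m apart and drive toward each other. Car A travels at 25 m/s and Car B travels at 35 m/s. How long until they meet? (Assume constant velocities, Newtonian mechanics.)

Combined speed: v_combined = 25 + 35 = 60 m/s
Time to meet: t = d/v_combined = 500/60 = 8.33 s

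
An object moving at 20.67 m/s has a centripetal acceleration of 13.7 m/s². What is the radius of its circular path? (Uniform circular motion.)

r = v²/a_c = 20.67²/13.7 = 31.19 m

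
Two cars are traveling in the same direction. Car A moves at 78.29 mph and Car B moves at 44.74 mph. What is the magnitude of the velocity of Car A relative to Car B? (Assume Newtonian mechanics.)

v_rel = |v_A - v_B| = |78.29 - 44.74| = 33.55 mph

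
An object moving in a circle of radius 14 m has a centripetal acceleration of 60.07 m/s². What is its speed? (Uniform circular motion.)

v = √(a_c × r) = √(60.07 × 14) = 29.0 m/s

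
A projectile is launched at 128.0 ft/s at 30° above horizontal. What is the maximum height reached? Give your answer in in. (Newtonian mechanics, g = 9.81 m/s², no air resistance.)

v₀ = 128.0 ft/s × 0.3048 = 39.0144 m/s
H = v₀² × sin²(θ) / (2g) = 39.0144² × sin(30°)² / (2 × 9.81) = 1522.12 × 0.25 / 19.62 = 19.395 m
H = 19.395 m / 0.0254 = 763.6 in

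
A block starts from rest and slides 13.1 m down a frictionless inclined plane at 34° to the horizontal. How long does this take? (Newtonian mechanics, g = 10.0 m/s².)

a = g sin(θ) = 10.0 × sin(34°) = 5.5919 m/s²
t = √(2d/a) = √(2 × 13.1 / 5.5919) = 2.16 s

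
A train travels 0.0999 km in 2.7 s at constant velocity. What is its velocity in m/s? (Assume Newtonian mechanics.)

d = 0.0999 km × 1000.0 = 99.9 m
v = d / t = 99.9 / 2.7 = 37.0 m/s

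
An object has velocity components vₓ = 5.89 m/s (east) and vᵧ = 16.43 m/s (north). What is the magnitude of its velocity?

|v| = √(vₓ² + vᵧ²) = √(5.89² + 16.43²) = √(304.637) = 17.45 m/s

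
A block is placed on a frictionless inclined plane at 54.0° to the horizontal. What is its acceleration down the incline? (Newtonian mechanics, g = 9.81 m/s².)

a = g sin(θ) = 9.81 × sin(54.0°) = 9.81 × 0.809 = 7.94 m/s²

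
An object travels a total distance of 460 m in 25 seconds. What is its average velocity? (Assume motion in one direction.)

v_avg = Δd / Δt = 460 / 25 = 18.4 m/s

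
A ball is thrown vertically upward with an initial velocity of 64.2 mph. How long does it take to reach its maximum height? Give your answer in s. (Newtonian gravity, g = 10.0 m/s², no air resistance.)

v₀ = 64.2 mph × 0.44704 = 28.7 m/s
t_up = v₀ / g = 28.7 / 10.0 = 2.87 s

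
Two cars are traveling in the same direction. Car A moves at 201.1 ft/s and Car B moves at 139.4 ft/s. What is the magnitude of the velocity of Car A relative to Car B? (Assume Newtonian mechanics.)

v_rel = |v_A - v_B| = |201.1 - 139.4| = 61.7 ft/s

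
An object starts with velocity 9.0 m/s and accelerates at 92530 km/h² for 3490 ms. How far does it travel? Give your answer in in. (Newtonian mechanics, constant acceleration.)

a = 92530 km/h² × 7.716049382716049e-05 = 7.13966 m/s²
t = 3490 ms × 0.001 = 3.49 s
d = v₀ × t + ½ × a × t² = 9.0 × 3.49 + 0.5 × 7.13966 × 3.49² = 74.8909 m
d = 74.8909 m / 0.0254 = 2948 in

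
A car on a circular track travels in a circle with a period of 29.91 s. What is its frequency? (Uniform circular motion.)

f = 1/T = 1/29.91 = 0.0334 Hz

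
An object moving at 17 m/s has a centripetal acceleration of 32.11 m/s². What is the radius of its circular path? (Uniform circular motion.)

r = v²/a_c = 17²/32.11 = 9.0 m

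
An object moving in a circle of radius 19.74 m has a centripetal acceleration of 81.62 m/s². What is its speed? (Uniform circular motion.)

v = √(a_c × r) = √(81.62 × 19.74) = 40.14 m/s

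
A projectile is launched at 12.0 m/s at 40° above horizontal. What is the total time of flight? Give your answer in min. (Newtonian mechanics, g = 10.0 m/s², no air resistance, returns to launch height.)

T = 2 × v₀ × sin(θ) / g = 2 × 12.0 × sin(40°) / 10.0 = 2 × 12.0 × 0.642788 / 10.0 = 1.54269 s
T = 1.54269 s / 60.0 = 0.02571 min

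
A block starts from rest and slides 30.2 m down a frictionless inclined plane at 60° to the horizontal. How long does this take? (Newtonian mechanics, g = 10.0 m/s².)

a = g sin(θ) = 10.0 × sin(60°) = 8.6603 m/s²
t = √(2d/a) = √(2 × 30.2 / 8.6603) = 2.64 s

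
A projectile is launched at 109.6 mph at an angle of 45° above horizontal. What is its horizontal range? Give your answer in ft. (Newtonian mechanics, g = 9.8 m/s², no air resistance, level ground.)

v₀ = 109.6 mph × 0.44704 = 48.9956 m/s
R = v₀² × sin(2θ) / g = 48.9956² × sin(2 × 45°) / 9.8 = 2400.57 × 1.0 / 9.8 = 244.956 m
R = 244.956 m / 0.3048 = 803.7 ft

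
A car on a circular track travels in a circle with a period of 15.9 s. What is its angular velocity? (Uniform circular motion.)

ω = 2π/T = 2π/15.9 = 0.3952 rad/s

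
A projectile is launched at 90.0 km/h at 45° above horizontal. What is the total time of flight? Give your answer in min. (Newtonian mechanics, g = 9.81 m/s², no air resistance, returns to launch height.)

v₀ = 90.0 km/h × 0.2777777777777778 = 25.0 m/s
T = 2 × v₀ × sin(θ) / g = 2 × 25.0 × sin(45°) / 9.81 = 2 × 25.0 × 0.707107 / 9.81 = 3.60401 s
T = 3.60401 s / 60.0 = 0.06007 min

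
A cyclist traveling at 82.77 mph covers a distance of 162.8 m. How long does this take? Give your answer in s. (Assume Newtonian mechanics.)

v = 82.77 mph × 0.44704 = 37.0015 m/s
t = d / v = 162.8 / 37.0015 = 4.4 s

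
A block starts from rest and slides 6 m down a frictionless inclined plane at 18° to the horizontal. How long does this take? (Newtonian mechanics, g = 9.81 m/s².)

a = g sin(θ) = 9.81 × sin(18°) = 3.0315 m/s²
t = √(2d/a) = √(2 × 6 / 3.0315) = 1.99 s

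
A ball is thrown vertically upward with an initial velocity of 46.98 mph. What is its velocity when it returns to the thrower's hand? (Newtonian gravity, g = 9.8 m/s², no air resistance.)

By conservation of energy (no air resistance), the ball returns to the throw height with the same speed as launch, but directed downward.
|v_ground| = v₀ = 46.98 mph
v_ground = 46.98 mph (downward)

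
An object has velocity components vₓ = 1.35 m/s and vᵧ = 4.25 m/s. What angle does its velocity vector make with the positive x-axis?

θ = arctan(vᵧ/vₓ) = arctan(4.25/1.35) = 72.38°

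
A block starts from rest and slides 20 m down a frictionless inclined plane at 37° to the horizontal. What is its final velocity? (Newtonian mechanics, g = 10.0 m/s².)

a = g sin(θ) = 10.0 × sin(37°) = 6.0182 m/s²
v = √(2ad) = √(2 × 6.0182 × 20) = 15.52 m/s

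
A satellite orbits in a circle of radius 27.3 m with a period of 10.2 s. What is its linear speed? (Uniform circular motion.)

v = 2πr/T = 2π×27.3/10.2 = 16.82 m/s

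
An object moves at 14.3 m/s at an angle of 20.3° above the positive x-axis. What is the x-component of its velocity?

vₓ = v cos(θ) = 14.3 × cos(20.3°) = 13.41 m/s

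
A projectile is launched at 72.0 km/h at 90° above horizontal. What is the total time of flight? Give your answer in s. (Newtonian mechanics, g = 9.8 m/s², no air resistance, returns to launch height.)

v₀ = 72.0 km/h × 0.2777777777777778 = 20.0 m/s
T = 2 × v₀ × sin(θ) / g = 2 × 20.0 × sin(90°) / 9.8 = 2 × 20.0 × 1.0 / 9.8 = 4.082 s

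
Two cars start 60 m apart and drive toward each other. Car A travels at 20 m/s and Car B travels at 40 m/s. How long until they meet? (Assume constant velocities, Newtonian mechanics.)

Combined speed: v_combined = 20 + 40 = 60 m/s
Time to meet: t = d/v_combined = 60/60 = 1.0 s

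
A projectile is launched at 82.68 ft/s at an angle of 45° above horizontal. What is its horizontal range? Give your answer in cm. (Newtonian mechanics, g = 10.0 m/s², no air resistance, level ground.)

v₀ = 82.68 ft/s × 0.3048 = 25.2009 m/s
R = v₀² × sin(2θ) / g = 25.2009² × sin(2 × 45°) / 10.0 = 635.085 × 1.0 / 10.0 = 63.5085 m
R = 63.5085 m / 0.01 = 6351 cm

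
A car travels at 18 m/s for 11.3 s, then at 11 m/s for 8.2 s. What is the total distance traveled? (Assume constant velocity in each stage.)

d₁ = v₁t₁ = 18 × 11.3 = 203.4 m
d₂ = v₂t₂ = 11 × 8.2 = 90.2 m
d_total = 203.4 + 90.2 = 293.6 m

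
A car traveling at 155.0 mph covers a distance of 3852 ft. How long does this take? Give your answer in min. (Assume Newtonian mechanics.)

d = 3852 ft × 0.3048 = 1174.09 m
v = 155.0 mph × 0.44704 = 69.2912 m/s
t = d / v = 1174.09 / 69.2912 = 16.9443 s
t = 16.9443 s / 60.0 = 0.2824 min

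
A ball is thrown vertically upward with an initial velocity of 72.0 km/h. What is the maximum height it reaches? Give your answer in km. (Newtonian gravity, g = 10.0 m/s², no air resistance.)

v₀ = 72.0 km/h × 0.2777777777777778 = 20.0 m/s
h_max = v₀² / (2g) = 20.0² / (2 × 10.0) = 400.0 / 20.0 = 20.0 m
h_max = 20.0 m / 1000.0 = 0.02 km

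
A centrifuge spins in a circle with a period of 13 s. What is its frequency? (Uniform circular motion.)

f = 1/T = 1/13 = 0.0769 Hz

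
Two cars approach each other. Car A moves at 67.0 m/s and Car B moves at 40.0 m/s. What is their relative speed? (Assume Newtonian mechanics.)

v_rel = v_A + v_B = 67.0 + 40.0 = 107.0 m/s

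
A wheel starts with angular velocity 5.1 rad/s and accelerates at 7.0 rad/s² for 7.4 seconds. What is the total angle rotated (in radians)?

θ = ω₀t + ½αt² = 5.1×7.4 + ½×7.0×7.4² = 229.4 rad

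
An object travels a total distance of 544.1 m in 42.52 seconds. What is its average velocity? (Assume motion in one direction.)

v_avg = Δd / Δt = 544.1 / 42.52 = 12.8 m/s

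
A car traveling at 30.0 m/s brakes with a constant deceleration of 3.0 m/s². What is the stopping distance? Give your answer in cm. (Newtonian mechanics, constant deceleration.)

d = v₀² / (2a) = 30.0² / (2 × 3.0) = 900.0 / 6.0 = 150.0 m
d = 150.0 m / 0.01 = 15000 cm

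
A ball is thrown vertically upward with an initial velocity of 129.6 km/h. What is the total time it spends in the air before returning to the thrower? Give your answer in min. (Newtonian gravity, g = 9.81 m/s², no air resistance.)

v₀ = 129.6 km/h × 0.2777777777777778 = 36.0 m/s
t_total = 2 × v₀ / g = 2 × 36.0 / 9.81 = 7.33945 s
t_total = 7.33945 s / 60.0 = 0.1223 min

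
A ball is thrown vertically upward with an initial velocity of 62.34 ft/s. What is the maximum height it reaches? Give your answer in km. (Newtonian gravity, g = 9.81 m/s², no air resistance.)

v₀ = 62.34 ft/s × 0.3048 = 19.0012 m/s
h_max = v₀² / (2g) = 19.0012² / (2 × 9.81) = 361.046 / 19.62 = 18.4019 m
h_max = 18.4019 m / 1000.0 = 0.0184 km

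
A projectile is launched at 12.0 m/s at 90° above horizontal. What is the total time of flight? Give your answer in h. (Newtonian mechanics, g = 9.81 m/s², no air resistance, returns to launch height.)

T = 2 × v₀ × sin(θ) / g = 2 × 12.0 × sin(90°) / 9.81 = 2 × 12.0 × 1.0 / 9.81 = 2.44648 s
T = 2.44648 s / 3600.0 = 0.0006796 h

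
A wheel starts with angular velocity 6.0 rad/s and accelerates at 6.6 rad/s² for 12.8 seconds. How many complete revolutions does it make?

θ = ω₀t + ½αt² = 6.0×12.8 + ½×6.6×12.8² = 617.472 rad
Total revolutions = θ/(2π) = 617.472/(2π) = 98.27
Complete revolutions = ⌊98.27⌋ = 98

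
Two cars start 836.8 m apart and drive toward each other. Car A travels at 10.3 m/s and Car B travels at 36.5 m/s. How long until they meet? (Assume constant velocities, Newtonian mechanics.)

Combined speed: v_combined = 10.3 + 36.5 = 46.8 m/s
Time to meet: t = d/v_combined = 836.8/46.8 = 17.88 s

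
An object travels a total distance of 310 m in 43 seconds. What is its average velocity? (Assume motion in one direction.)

v_avg = Δd / Δt = 310 / 43 = 7.21 m/s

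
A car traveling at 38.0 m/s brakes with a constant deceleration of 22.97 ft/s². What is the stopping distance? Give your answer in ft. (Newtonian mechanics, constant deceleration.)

a = 22.97 ft/s² × 0.3048 = 7.00126 m/s²
d = v₀² / (2a) = 38.0² / (2 × 7.00126) = 1444.0 / 14.0025 = 103.124 m
d = 103.124 m / 0.3048 = 338.3 ft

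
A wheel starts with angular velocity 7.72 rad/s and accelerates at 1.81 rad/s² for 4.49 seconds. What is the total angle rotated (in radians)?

θ = ω₀t + ½αt² = 7.72×4.49 + ½×1.81×4.49² = 52.91 rad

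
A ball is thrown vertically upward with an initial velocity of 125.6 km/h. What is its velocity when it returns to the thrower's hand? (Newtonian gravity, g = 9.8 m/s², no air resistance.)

By conservation of energy (no air resistance), the ball returns to the throw height with the same speed as launch, but directed downward.
|v_ground| = v₀ = 125.6 km/h
v_ground = 125.6 km/h (downward)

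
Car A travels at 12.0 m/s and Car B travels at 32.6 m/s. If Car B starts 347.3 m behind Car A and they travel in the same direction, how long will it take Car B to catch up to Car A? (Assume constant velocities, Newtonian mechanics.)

Relative speed: v_rel = 32.6 - 12.0 = 20.6 m/s
Time to catch: t = d₀/v_rel = 347.3/20.6 = 16.86 s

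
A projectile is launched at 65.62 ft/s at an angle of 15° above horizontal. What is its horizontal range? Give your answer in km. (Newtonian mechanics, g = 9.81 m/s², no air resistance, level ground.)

v₀ = 65.62 ft/s × 0.3048 = 20.001 m/s
R = v₀² × sin(2θ) / g = 20.001² × sin(2 × 15°) / 9.81 = 400.04 × 0.5 / 9.81 = 20.3894 m
R = 20.3894 m / 1000.0 = 0.02039 km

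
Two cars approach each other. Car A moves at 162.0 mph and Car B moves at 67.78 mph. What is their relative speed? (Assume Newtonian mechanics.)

v_rel = v_A + v_B = 162.0 + 67.78 = 229.78 mph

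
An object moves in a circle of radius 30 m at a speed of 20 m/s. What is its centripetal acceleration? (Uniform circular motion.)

a_c = v²/r = 20²/30 = 400/30 = 13.33 m/s²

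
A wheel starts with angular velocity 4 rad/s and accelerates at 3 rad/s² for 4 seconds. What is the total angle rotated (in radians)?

θ = ω₀t + ½αt² = 4×4 + ½×3×4² = 40.0 rad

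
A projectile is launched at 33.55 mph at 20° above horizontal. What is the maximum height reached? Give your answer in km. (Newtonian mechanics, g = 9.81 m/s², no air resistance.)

v₀ = 33.55 mph × 0.44704 = 14.9982 m/s
H = v₀² × sin²(θ) / (2g) = 14.9982² × sin(20°)² / (2 × 9.81) = 224.946 × 0.116978 / 19.62 = 1.34117 m
H = 1.34117 m / 1000.0 = 0.001341 km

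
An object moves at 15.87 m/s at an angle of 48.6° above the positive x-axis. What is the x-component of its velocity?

vₓ = v cos(θ) = 15.87 × cos(48.6°) = 10.5 m/s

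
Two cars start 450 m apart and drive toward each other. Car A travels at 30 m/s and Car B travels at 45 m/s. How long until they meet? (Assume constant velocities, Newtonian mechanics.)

Combined speed: v_combined = 30 + 45 = 75 m/s
Time to meet: t = d/v_combined = 450/75 = 6.0 s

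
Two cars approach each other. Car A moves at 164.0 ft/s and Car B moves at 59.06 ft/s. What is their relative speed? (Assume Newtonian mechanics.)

v_rel = v_A + v_B = 164.0 + 59.06 = 223.06 ft/s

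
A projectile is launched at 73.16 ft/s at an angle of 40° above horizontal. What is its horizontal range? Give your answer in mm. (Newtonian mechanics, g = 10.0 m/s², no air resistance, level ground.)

v₀ = 73.16 ft/s × 0.3048 = 22.2992 m/s
R = v₀² × sin(2θ) / g = 22.2992² × sin(2 × 40°) / 10.0 = 497.254 × 0.984808 / 10.0 = 48.97 m
R = 48.97 m / 0.001 = 48970 mm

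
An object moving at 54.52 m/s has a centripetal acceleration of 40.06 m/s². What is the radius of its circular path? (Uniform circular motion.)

r = v²/a_c = 54.52²/40.06 = 74.2 m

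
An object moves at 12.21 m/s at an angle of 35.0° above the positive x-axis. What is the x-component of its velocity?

vₓ = v cos(θ) = 12.21 × cos(35.0°) = 10.0 m/s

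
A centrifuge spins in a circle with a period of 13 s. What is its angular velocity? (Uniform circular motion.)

ω = 2π/T = 2π/13 = 0.4833 rad/s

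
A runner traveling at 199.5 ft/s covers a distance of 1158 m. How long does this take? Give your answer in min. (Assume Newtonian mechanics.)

v = 199.5 ft/s × 0.3048 = 60.8076 m/s
t = d / v = 1158 / 60.8076 = 19.0437 s
t = 19.0437 s / 60.0 = 0.3174 min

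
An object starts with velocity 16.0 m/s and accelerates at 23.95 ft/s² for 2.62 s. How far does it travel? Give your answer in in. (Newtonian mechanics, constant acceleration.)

a = 23.95 ft/s² × 0.3048 = 7.29996 m/s²
d = v₀ × t + ½ × a × t² = 16.0 × 2.62 + 0.5 × 7.29996 × 2.62² = 66.9749 m
d = 66.9749 m / 0.0254 = 2637 in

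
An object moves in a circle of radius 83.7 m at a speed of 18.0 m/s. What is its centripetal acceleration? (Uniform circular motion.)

a_c = v²/r = 18.0²/83.7 = 324.0/83.7 = 3.87 m/s²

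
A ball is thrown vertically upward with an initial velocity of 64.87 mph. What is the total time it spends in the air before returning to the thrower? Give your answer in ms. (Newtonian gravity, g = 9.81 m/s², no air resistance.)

v₀ = 64.87 mph × 0.44704 = 28.9995 m/s
t_total = 2 × v₀ / g = 2 × 28.9995 / 9.81 = 5.91223 s
t_total = 5.91223 s / 0.001 = 5912 ms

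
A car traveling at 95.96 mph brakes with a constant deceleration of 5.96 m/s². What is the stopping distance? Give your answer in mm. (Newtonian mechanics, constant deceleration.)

v₀ = 95.96 mph × 0.44704 = 42.898 m/s
d = v₀² / (2a) = 42.898² / (2 × 5.96) = 1840.24 / 11.92 = 154.383 m
d = 154.383 m / 0.001 = 154400 mm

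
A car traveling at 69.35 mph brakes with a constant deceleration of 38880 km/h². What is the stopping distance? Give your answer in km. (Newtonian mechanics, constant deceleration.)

v₀ = 69.35 mph × 0.44704 = 31.0022 m/s
a = 38880 km/h² × 7.716049382716049e-05 = 3.0 m/s²
d = v₀² / (2a) = 31.0022² / (2 × 3.0) = 961.136 / 6.0 = 160.189 m
d = 160.189 m / 1000.0 = 0.1602 km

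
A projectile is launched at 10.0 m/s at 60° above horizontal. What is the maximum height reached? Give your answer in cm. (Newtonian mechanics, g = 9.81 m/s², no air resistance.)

H = v₀² × sin²(θ) / (2g) = 10.0² × sin(60°)² / (2 × 9.81) = 100.0 × 0.75 / 19.62 = 3.82263 m
H = 3.82263 m / 0.01 = 382.3 cm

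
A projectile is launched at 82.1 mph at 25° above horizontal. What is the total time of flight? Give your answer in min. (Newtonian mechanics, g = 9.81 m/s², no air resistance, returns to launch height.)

v₀ = 82.1 mph × 0.44704 = 36.702 m/s
T = 2 × v₀ × sin(θ) / g = 2 × 36.702 × sin(25°) / 9.81 = 2 × 36.702 × 0.422618 / 9.81 = 3.16227 s
T = 3.16227 s / 60.0 = 0.0527 min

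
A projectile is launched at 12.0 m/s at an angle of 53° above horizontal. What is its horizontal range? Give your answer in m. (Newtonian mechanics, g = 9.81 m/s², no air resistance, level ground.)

R = v₀² × sin(2θ) / g = 12.0² × sin(2 × 53°) / 9.81 = 144.0 × 0.961262 / 9.81 = 14.11 m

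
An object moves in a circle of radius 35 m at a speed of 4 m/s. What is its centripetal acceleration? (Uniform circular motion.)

a_c = v²/r = 4²/35 = 16/35 = 0.46 m/s²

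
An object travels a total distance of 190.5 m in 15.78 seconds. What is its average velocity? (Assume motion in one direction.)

v_avg = Δd / Δt = 190.5 / 15.78 = 12.07 m/s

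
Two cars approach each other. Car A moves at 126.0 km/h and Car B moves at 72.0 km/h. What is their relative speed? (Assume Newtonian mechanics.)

v_rel = v_A + v_B = 126.0 + 72.0 = 198.0 km/h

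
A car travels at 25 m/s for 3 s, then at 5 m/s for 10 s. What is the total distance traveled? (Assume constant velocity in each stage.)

d₁ = v₁t₁ = 25 × 3 = 75 m
d₂ = v₂t₂ = 5 × 10 = 50 m
d_total = 75 + 50 = 125 m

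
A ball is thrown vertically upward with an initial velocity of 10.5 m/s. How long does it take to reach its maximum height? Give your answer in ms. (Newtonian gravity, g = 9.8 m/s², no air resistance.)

t_up = v₀ / g = 10.5 / 9.8 = 1.07143 s
t_up = 1.07143 s / 0.001 = 1071 ms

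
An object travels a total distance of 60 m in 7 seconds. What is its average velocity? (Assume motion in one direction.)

v_avg = Δd / Δt = 60 / 7 = 8.57 m/s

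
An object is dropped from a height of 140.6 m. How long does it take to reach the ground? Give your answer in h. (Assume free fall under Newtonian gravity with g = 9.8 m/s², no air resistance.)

t = √(2h/g) = √(2 × 140.6 / 9.8) = 5.35667 s
t = 5.35667 s / 3600.0 = 0.001488 h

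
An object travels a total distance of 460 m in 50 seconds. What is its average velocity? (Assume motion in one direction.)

v_avg = Δd / Δt = 460 / 50 = 9.2 m/s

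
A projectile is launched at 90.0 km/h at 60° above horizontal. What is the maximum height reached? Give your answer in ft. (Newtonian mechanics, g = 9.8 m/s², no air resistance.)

v₀ = 90.0 km/h × 0.2777777777777778 = 25.0 m/s
H = v₀² × sin²(θ) / (2g) = 25.0² × sin(60°)² / (2 × 9.8) = 625.0 × 0.75 / 19.6 = 23.9158 m
H = 23.9158 m / 0.3048 = 78.46 ft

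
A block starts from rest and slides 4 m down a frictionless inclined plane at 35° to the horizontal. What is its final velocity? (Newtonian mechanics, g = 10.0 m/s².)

a = g sin(θ) = 10.0 × sin(35°) = 5.7358 m/s²
v = √(2ad) = √(2 × 5.7358 × 4) = 6.77 m/s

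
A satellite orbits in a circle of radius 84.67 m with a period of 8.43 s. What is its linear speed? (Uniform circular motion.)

v = 2πr/T = 2π×84.67/8.43 = 63.11 m/s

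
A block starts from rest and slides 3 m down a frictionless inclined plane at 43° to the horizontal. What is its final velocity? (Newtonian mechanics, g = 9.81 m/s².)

a = g sin(θ) = 9.81 × sin(43°) = 6.6904 m/s²
v = √(2ad) = √(2 × 6.6904 × 3) = 6.34 m/s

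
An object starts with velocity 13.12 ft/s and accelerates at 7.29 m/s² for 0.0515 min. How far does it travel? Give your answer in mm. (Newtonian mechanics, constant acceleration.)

v₀ = 13.12 ft/s × 0.3048 = 3.99898 m/s
t = 0.0515 min × 60.0 = 3.09 s
d = v₀ × t + ½ × a × t² = 3.99898 × 3.09 + 0.5 × 7.29 × 3.09² = 47.1597 m
d = 47.1597 m / 0.001 = 47160 mm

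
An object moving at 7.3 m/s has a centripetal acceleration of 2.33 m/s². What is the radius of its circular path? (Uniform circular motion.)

r = v²/a_c = 7.3²/2.33 = 22.87 m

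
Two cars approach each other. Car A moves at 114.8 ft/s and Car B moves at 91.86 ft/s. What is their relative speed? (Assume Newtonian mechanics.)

v_rel = v_A + v_B = 114.8 + 91.86 = 206.66 ft/s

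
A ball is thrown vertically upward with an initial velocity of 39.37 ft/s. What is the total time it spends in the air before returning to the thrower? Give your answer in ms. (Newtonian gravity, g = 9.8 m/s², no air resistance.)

v₀ = 39.37 ft/s × 0.3048 = 12.0 m/s
t_total = 2 × v₀ / g = 2 × 12.0 / 9.8 = 2.44898 s
t_total = 2.44898 s / 0.001 = 2449 ms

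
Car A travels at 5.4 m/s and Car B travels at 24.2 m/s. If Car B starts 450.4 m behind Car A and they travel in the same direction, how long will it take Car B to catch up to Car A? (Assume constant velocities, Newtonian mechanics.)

Relative speed: v_rel = 24.2 - 5.4 = 18.8 m/s
Time to catch: t = d₀/v_rel = 450.4/18.8 = 23.96 s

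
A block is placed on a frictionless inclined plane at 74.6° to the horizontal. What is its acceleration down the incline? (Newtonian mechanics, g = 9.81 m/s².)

a = g sin(θ) = 9.81 × sin(74.6°) = 9.81 × 0.9641 = 9.46 m/s²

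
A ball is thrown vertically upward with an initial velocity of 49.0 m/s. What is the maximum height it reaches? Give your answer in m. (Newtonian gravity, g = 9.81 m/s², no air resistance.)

h_max = v₀² / (2g) = 49.0² / (2 × 9.81) = 2401.0 / 19.62 = 122.4 m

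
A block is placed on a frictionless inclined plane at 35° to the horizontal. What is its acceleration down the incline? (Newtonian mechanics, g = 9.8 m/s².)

a = g sin(θ) = 9.8 × sin(35°) = 9.8 × 0.5736 = 5.62 m/s²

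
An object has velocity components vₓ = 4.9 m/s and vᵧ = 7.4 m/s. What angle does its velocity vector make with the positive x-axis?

θ = arctan(vᵧ/vₓ) = arctan(7.4/4.9) = 56.49°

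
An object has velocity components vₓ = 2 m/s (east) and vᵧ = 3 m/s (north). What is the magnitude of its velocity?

|v| = √(vₓ² + vᵧ²) = √(2² + 3²) = √(13) = 3.61 m/s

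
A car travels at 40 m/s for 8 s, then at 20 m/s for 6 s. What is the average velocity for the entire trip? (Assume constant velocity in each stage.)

d₁ = v₁t₁ = 40 × 8 = 320 m
d₂ = v₂t₂ = 20 × 6 = 120 m
d_total = 440 m, t_total = 14 s
v_avg = d_total/t_total = 440/14 = 31.43 m/s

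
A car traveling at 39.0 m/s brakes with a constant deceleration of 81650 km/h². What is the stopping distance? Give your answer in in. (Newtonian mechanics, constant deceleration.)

a = 81650 km/h² × 7.716049382716049e-05 = 6.30015 m/s²
d = v₀² / (2a) = 39.0² / (2 × 6.30015) = 1521.0 / 12.6003 = 120.711 m
d = 120.711 m / 0.0254 = 4752 in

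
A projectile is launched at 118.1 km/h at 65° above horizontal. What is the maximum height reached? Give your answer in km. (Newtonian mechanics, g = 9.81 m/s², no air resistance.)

v₀ = 118.1 km/h × 0.2777777777777778 = 32.8056 m/s
H = v₀² × sin²(θ) / (2g) = 32.8056² × sin(65°)² / (2 × 9.81) = 1076.21 × 0.821394 / 19.62 = 45.0557 m
H = 45.0557 m / 1000.0 = 0.04506 km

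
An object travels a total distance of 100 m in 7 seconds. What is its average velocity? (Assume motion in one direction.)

v_avg = Δd / Δt = 100 / 7 = 14.29 m/s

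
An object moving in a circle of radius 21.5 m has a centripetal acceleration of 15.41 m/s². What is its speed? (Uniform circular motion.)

v = √(a_c × r) = √(15.41 × 21.5) = 18.2 m/s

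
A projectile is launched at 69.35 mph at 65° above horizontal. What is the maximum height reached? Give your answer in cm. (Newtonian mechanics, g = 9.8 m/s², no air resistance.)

v₀ = 69.35 mph × 0.44704 = 31.0022 m/s
H = v₀² × sin²(θ) / (2g) = 31.0022² × sin(65°)² / (2 × 9.8) = 961.136 × 0.821394 / 19.6 = 40.2792 m
H = 40.2792 m / 0.01 = 4028 cm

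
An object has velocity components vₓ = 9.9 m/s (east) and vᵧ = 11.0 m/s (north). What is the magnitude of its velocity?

|v| = √(vₓ² + vᵧ²) = √(9.9² + 11.0²) = √(219.01) = 14.8 m/s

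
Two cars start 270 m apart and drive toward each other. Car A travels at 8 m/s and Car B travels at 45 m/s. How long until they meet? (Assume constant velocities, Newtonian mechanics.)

Combined speed: v_combined = 8 + 45 = 53 m/s
Time to meet: t = d/v_combined = 270/53 = 5.09 s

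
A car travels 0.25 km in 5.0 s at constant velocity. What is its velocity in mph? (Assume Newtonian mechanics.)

d = 0.25 km × 1000.0 = 250.0 m
v = d / t = 250.0 / 5.0 = 50.0 m/s
v = 50.0 m/s / 0.44704 = 111.8 mph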